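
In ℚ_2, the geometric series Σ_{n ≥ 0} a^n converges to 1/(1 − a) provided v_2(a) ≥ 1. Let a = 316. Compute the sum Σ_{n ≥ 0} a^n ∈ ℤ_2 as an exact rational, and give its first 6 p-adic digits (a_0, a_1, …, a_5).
Σ a^n = 1/(1 − a) = -1/315;  first 6 digits = (1, 0, 1, 1, 0, 0)

v_2(a) = 2 ≥ 1, so the series converges in ℤ_2 to 1/(1 − a) = 1/(1 − 316) = -1/315. Expand this rational in ℤ_2: compute digits iteratively via d_i = x_i mod 2, x_{i+1} = (x_i − d_i)/2. The first 6 digits are (1, 0, 1, 1, 0, 0).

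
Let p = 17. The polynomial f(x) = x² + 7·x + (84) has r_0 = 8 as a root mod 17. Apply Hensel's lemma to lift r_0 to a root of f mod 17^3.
r_2 = 3153 (mod 4913)

Hensel: r_{i+1} = r_i − f(r_i)·(f′(r_i))^{-1} mod 17^{i+2}, f′(x) = 2x + 7. Iterate:
  r_0 = 8 (mod 17)
  r_1 = 263 (mod 289)
  r_2 = 3153 (mod 4913)
Final: r = 3153 satisfies f(r) ≡ 0 mod 17^3.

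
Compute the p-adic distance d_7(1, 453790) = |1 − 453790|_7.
d_7(1, 453790) = 1/16807

Step 1 — x − y = 1 − 453790 = -453789. Step 2 — v_7(-453789) = 5 (factor: -453789 = −(7^5 · 27); the sign does not affect v_p). Step 3 — |x − y|_7 = 7^{-5} = 1/16807.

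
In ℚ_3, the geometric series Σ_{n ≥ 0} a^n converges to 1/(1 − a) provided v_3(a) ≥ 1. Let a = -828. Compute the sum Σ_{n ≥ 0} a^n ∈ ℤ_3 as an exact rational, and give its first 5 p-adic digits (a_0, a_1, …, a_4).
Σ a^n = 1/(1 − a) = 1/829;  first 5 digits = (1, 0, 1, 2, 2)

v_3(a) = 2 ≥ 1, so the series converges in ℤ_3 to 1/(1 − a) = 1/(1 − (-828)) = 1/829. Expand this rational in ℤ_3: compute digits iteratively via d_i = x_i mod 3, x_{i+1} = (x_i − d_i)/3. The first 5 digits are (1, 0, 1, 2, 2).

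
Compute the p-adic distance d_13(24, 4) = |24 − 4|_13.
d_13(24, 4) = 1

Step 1 — x − y = 24 − 4 = 20. Step 2 — v_13(20) = 0 (factor: 20 = (13^0 · 20); the sign does not affect v_p). Step 3 — |x − y|_13 = 13^{0} = 1.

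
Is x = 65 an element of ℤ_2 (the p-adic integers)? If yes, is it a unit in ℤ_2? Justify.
x ∈ ℤ_2^× (unit); v_2(x) = 0

ℤ_2 = {x ∈ ℚ_2 : v_2(x) ≥ 0} and ℤ_2^× = {x ∈ ℤ_2 : v_2(x) = 0}. Here v_2(65) = v_2(num) − v_2(den) = 0; compare against these criteria.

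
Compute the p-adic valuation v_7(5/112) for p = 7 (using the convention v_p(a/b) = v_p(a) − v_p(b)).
v_7(5/112) = -1

Factor powers of 7 from the numerator and denominator of the reduced fraction: 5 = 7^0 · 5 and 112 = 7^1 · 16. Apply v_p(a/b) = v_p(a) − v_p(b): v_7(5/112) = 0 − 1 = -1.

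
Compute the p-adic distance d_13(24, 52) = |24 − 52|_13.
d_13(24, 52) = 1

Step 1 — x − y = 24 − 52 = -28. Step 2 — v_13(-28) = 0 (factor: -28 = −(13^0 · 28); the sign does not affect v_p). Step 3 — |x − y|_13 = 13^{0} = 1.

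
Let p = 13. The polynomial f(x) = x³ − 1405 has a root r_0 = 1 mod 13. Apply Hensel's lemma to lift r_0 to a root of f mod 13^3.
r_2 = 1145 (mod 2197)

Hensel: r_{i+1} = r_i − f(r_i)/f′(r_i) mod 13^{i+2}, where f′(x) = 3x². Iterate:
  r_0 = 1 (mod 13)
  r_1 = 131 (mod 169)
  r_2 = 1145 (mod 2197)
Final: r = 1145 with f(r) ≡ 0 mod 13^3.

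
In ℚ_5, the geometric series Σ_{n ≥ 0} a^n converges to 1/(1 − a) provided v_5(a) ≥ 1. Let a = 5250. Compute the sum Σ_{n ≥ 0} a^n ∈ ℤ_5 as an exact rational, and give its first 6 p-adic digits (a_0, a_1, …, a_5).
Σ a^n = 1/(1 − a) = -1/5249;  first 6 digits = (1, 0, 0, 2, 3, 1)

v_5(a) = 3 ≥ 1, so the series converges in ℤ_5 to 1/(1 − a) = 1/(1 − 5250) = -1/5249. Expand this rational in ℤ_5: compute digits iteratively via d_i = x_i mod 5, x_{i+1} = (x_i − d_i)/5. The first 6 digits are (1, 0, 0, 2, 3, 1).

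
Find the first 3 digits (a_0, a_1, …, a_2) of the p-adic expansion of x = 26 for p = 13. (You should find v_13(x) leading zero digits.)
(a_0, …, a_2) = (0, 2, 0)

v_13(26) = 1, so a_0 = ... = a_0 = 0. Factor out: x = 13^1 · u with u = 2 a unit in ℤ_13. Expand u iteratively via a_{v+i} = u_i mod 13, u_{i+1} = (u_i − a_{v+i})/13:
  u_0 = 2;  a_1 = 2;  u_1 = (u_0 − 2)/13 = 0
  u_1 = 0;  a_2 = 0;  u_2 = (u_1 − 0)/13 = 0
Digits: (0, 2, 0).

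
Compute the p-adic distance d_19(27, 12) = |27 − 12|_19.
d_19(27, 12) = 1

Step 1 — x − y = 27 − 12 = 15. Step 2 — v_19(15) = 0 (factor: 15 = (19^0 · 15); the sign does not affect v_p). Step 3 — |x − y|_19 = 19^{0} = 1.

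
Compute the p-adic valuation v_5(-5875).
v_5(-5875) = 3

v_5(n) is the largest exponent k such that 5^k divides n. Factor out: -5875 = -5^3 · 47. (Sign doesn't affect v_p.) So v_5(-5875) = 3.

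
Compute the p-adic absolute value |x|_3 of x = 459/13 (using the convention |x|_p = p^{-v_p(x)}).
|459/13|_3 = 1/27

Step 1 — compute v_3(x) by factoring powers of 3 out of the numerator and denominator: v_3(459/13) = 3. Step 2 — apply |x|_p = p^{-v_p(x)} = 3^{-3} = 1/27.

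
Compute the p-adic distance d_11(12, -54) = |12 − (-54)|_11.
d_11(12, -54) = 1/11

Step 1 — x − y = 12 − (-54) = 66. Step 2 — v_11(66) = 1 (factor: 66 = (11^1 · 6); the sign does not affect v_p). Step 3 — |x − y|_11 = 11^{-1} = 1/11.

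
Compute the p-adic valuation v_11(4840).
v_11(4840) = 2

v_11(n) is the largest exponent k such that 11^k divides n. Factor out: 4840 = 11^2 · 40. (Sign doesn't affect v_p.) So v_11(4840) = 2.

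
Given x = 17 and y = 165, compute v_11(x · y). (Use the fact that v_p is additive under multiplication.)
v_11(2805) = 1

v_p(x) = 0 (factor: 17 = 11^0 · 17); v_p(y) = 1 (factor: 165 = 11^1 · 15). Additivity: v_p(xy) = v_p(x) + v_p(y) = 0 + 1 = 1. (Direct check: xy = 2805 = 11^1 · (255).)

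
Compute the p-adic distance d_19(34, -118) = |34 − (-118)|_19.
d_19(34, -118) = 1/19

Step 1 — x − y = 34 − (-118) = 152. Step 2 — v_19(152) = 1 (factor: 152 = (19^1 · 8); the sign does not affect v_p). Step 3 — |x − y|_19 = 19^{-1} = 1/19.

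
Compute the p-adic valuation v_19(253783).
v_19(253783) = 3

v_19(n) is the largest exponent k such that 19^k divides n. Factor out: 253783 = 19^3 · 37. (Sign doesn't affect v_p.) So v_19(253783) = 3.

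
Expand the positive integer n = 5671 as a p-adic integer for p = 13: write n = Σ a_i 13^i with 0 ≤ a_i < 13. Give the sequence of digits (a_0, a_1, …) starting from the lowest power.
(a_0, a_1, …) = (3, 7, 7, 2)

Repeated division by 13 gives the digits low-to-high: 5671 = 3 + 7·13^1 + 7·13^2 + 2·13^3. Digit sequence: (3, 7, 7, 2).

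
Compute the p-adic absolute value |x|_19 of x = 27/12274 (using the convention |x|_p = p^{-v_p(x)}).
|27/12274|_19 = 361

Step 1 — compute v_19(x) by factoring powers of 19 out of the numerator and denominator: v_19(27/12274) = -2. Step 2 — apply |x|_p = p^{-v_p(x)} = 19^{2} = 361.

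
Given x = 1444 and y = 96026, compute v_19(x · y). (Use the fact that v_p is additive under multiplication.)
v_19(138661544) = 5

v_p(x) = 2 (factor: 1444 = 19^2 · 4); v_p(y) = 3 (factor: 96026 = 19^3 · 14). Additivity: v_p(xy) = v_p(x) + v_p(y) = 2 + 3 = 5. (Direct check: xy = 138661544 = 19^5 · (56).)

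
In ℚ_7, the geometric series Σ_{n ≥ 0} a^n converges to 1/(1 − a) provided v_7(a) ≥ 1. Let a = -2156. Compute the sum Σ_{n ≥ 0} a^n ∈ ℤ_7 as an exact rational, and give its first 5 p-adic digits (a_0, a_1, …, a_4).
Σ a^n = 1/(1 − a) = 1/2157;  first 5 digits = (1, 0, 5, 0, 3)

v_7(a) = 2 ≥ 1, so the series converges in ℤ_7 to 1/(1 − a) = 1/(1 − (-2156)) = 1/2157. Expand this rational in ℤ_7: compute digits iteratively via d_i = x_i mod 7, x_{i+1} = (x_i − d_i)/7. The first 5 digits are (1, 0, 5, 0, 3).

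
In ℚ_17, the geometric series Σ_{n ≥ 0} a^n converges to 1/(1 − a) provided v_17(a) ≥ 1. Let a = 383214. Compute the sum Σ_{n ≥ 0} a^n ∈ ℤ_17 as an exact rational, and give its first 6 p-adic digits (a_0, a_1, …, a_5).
Σ a^n = 1/(1 − a) = -1/383213;  first 6 digits = (1, 0, 0, 10, 4, 0)

v_17(a) = 3 ≥ 1, so the series converges in ℤ_17 to 1/(1 − a) = 1/(1 − 383214) = -1/383213. Expand this rational in ℤ_17: compute digits iteratively via d_i = x_i mod 17, x_{i+1} = (x_i − d_i)/17. The first 6 digits are (1, 0, 0, 10, 4, 0).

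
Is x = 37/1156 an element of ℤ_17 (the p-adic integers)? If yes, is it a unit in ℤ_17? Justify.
x ∉ ℤ_17 (v_17(x) = -2 < 0)

ℤ_17 = {x ∈ ℚ_17 : v_17(x) ≥ 0} and ℤ_17^× = {x ∈ ℤ_17 : v_17(x) = 0}. Here v_17(37/1156) = v_17(num) − v_17(den) = -2; compare against these criteria.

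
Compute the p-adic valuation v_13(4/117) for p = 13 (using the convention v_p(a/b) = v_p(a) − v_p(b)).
v_13(4/117) = -1

Factor powers of 13 from the numerator and denominator of the reduced fraction: 4 = 13^0 · 4 and 117 = 13^1 · 9. Apply v_p(a/b) = v_p(a) − v_p(b): v_13(4/117) = 0 − 1 = -1.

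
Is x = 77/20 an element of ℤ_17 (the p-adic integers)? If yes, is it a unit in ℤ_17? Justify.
x ∈ ℤ_17^× (unit); v_17(x) = 0

ℤ_17 = {x ∈ ℚ_17 : v_17(x) ≥ 0} and ℤ_17^× = {x ∈ ℤ_17 : v_17(x) = 0}. Here v_17(77/20) = v_17(num) − v_17(den) = 0; compare against these criteria.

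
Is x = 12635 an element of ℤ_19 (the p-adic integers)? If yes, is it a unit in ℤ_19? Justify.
x ∈ ℤ_19 but not a unit; v_19(x) = 2 > 0

ℤ_19 = {x ∈ ℚ_19 : v_19(x) ≥ 0} and ℤ_19^× = {x ∈ ℤ_19 : v_19(x) = 0}. Here v_19(12635) = v_19(num) − v_19(den) = 2; compare against these criteria.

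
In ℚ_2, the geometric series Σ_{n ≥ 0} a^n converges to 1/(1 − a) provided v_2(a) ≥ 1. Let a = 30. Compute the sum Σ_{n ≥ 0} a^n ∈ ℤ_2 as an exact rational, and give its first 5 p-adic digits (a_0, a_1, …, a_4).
Σ a^n = 1/(1 − a) = -1/29;  first 5 digits = (1, 1, 0, 1, 0)

v_2(a) = 1 ≥ 1, so the series converges in ℤ_2 to 1/(1 − a) = 1/(1 − 30) = -1/29. Expand this rational in ℤ_2: compute digits iteratively via d_i = x_i mod 2, x_{i+1} = (x_i − d_i)/2. The first 5 digits are (1, 1, 0, 1, 0).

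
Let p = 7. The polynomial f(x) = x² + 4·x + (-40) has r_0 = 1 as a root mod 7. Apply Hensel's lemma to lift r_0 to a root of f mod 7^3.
r_2 = 260 (mod 343)

Hensel: r_{i+1} = r_i − f(r_i)·(f′(r_i))^{-1} mod 7^{i+2}, f′(x) = 2x + 4. Iterate:
  r_0 = 1 (mod 7)
  r_1 = 15 (mod 49)
  r_2 = 260 (mod 343)
Final: r = 260 satisfies f(r) ≡ 0 mod 7^3.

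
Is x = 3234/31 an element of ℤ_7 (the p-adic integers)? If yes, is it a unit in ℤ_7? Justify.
x ∈ ℤ_7 but not a unit; v_7(x) = 2 > 0

ℤ_7 = {x ∈ ℚ_7 : v_7(x) ≥ 0} and ℤ_7^× = {x ∈ ℤ_7 : v_7(x) = 0}. Here v_7(3234/31) = v_7(num) − v_7(den) = 2; compare against these criteria.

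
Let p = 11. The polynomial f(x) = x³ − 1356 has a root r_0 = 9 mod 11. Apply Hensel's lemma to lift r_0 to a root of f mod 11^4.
r_3 = 4871 (mod 14641)

Hensel: r_{i+1} = r_i − f(r_i)/f′(r_i) mod 11^{i+2}, where f′(x) = 3x². Iterate:
  r_0 = 9 (mod 11)
  r_1 = 31 (mod 121)
  r_2 = 878 (mod 1331)
  r_3 = 4871 (mod 14641)
Final: r = 4871 with f(r) ≡ 0 mod 11^4.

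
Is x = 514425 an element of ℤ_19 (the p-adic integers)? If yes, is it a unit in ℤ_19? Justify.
x ∈ ℤ_19 but not a unit; v_19(x) = 3 > 0

ℤ_19 = {x ∈ ℚ_19 : v_19(x) ≥ 0} and ℤ_19^× = {x ∈ ℤ_19 : v_19(x) = 0}. Here v_19(514425) = v_19(num) − v_19(den) = 3; compare against these criteria.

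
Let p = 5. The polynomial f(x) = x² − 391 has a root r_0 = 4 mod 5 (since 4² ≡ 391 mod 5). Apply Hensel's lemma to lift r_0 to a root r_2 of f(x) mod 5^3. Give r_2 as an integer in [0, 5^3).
r_2 = 4 (mod 125)

Hensel's recurrence: r_{i+1} = r_i − f(r_i)·(f′(r_i))^{-1} mod 5^{i+2}, with f′(x) = 2x. Iterate:
  r_0 = 4 (mod 5)
  r_1 = 4 (mod 25)
  r_2 = 4 (mod 125)
Final: r_2 = 4, and one checks f(r_2) ≡ 0 mod 5^3.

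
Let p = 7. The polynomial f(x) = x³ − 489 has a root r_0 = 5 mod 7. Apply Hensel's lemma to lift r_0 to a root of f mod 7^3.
r_2 = 117 (mod 343)

Hensel: r_{i+1} = r_i − f(r_i)/f′(r_i) mod 7^{i+2}, where f′(x) = 3x². Iterate:
  r_0 = 5 (mod 7)
  r_1 = 19 (mod 49)
  r_2 = 117 (mod 343)
Final: r = 117 with f(r) ≡ 0 mod 7^3.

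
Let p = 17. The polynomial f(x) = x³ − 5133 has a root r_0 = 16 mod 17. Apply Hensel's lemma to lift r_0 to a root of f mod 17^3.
r_2 = 2770 (mod 4913)

Hensel: r_{i+1} = r_i − f(r_i)/f′(r_i) mod 17^{i+2}, where f′(x) = 3x². Iterate:
  r_0 = 16 (mod 17)
  r_1 = 169 (mod 289)
  r_2 = 2770 (mod 4913)
Final: r = 2770 with f(r) ≡ 0 mod 17^3.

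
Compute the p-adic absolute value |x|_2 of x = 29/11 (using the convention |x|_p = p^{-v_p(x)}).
|29/11|_2 = 1

Step 1 — compute v_2(x) by factoring powers of 2 out of the numerator and denominator: v_2(29/11) = 0. Step 2 — apply |x|_p = p^{-v_p(x)} = 2^{0} = 1.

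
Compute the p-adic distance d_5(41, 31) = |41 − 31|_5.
d_5(41, 31) = 1/5

Step 1 — x − y = 41 − 31 = 10. Step 2 — v_5(10) = 1 (factor: 10 = (5^1 · 2); the sign does not affect v_p). Step 3 — |x − y|_5 = 5^{-1} = 1/5.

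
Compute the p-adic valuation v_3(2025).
v_3(2025) = 4

v_3(n) is the largest exponent k such that 3^k divides n. Factor out: 2025 = 3^4 · 25. (Sign doesn't affect v_p.) So v_3(2025) = 4.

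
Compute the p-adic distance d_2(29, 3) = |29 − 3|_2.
d_2(29, 3) = 1/2

Step 1 — x − y = 29 − 3 = 26. Step 2 — v_2(26) = 1 (factor: 26 = (2^1 · 13); the sign does not affect v_p). Step 3 — |x − y|_2 = 2^{-1} = 1/2.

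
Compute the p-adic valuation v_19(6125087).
v_19(6125087) = 4

v_19(n) is the largest exponent k such that 19^k divides n. Factor out: 6125087 = 19^4 · 47. (Sign doesn't affect v_p.) So v_19(6125087) = 4.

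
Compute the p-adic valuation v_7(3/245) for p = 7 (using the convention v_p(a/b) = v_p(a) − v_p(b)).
v_7(3/245) = -2

Factor powers of 7 from the numerator and denominator of the reduced fraction: 3 = 7^0 · 3 and 245 = 7^2 · 5. Apply v_p(a/b) = v_p(a) − v_p(b): v_7(3/245) = 0 − 2 = -2.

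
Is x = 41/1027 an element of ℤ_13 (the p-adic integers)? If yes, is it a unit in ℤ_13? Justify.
x ∉ ℤ_13 (v_13(x) = -1 < 0)

ℤ_13 = {x ∈ ℚ_13 : v_13(x) ≥ 0} and ℤ_13^× = {x ∈ ℤ_13 : v_13(x) = 0}. Here v_13(41/1027) = v_13(num) − v_13(den) = -1; compare against these criteria.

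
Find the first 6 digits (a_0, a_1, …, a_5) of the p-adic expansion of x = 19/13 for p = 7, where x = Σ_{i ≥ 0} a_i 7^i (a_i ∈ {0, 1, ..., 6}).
(a_0, …, a_5) = (2, 1, 2, 4, 1, 3)

v_7(19/13) = 0 (numerator and denominator both coprime to 7), so x ∈ ℤ_7^×. Compute digits iteratively via a_i = x_i mod 7, x_{i+1} = (x_i − a_i)/7, with x_0 = x:
  x_0 = 19/13;  a_0 = 2;  x_1 = (x_0 − 2)/7 = -1/13
  x_1 = -1/13;  a_1 = 1;  x_2 = (x_1 − 1)/7 = -2/13
  x_2 = -2/13;  a_2 = 2;  x_3 = (x_2 − 2)/7 = -4/13
  x_3 = -4/13;  a_3 = 4;  x_4 = (x_3 − 4)/7 = -8/13
  x_4 = -8/13;  a_4 = 1;  x_5 = (x_4 − 1)/7 = -3/13
  x_5 = -3/13;  a_5 = 3;  x_6 = (x_5 − 3)/7 = -6/13
Digits: (2, 1, 2, 4, 1, 3).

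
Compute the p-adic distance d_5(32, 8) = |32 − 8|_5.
d_5(32, 8) = 1

Step 1 — x − y = 32 − 8 = 24. Step 2 — v_5(24) = 0 (factor: 24 = (5^0 · 24); the sign does not affect v_p). Step 3 — |x − y|_5 = 5^{0} = 1.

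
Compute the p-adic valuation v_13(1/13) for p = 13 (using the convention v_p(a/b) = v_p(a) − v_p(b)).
v_13(1/13) = -1

Factor powers of 13 from the numerator and denominator of the reduced fraction: 1 = 13^0 · 1 and 13 = 13^1 · 1. Apply v_p(a/b) = v_p(a) − v_p(b): v_13(1/13) = 0 − 1 = -1.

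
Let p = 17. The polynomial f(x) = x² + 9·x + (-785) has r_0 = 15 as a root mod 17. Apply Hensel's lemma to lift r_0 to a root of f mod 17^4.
r_3 = 47207 (mod 83521)

Hensel: r_{i+1} = r_i − f(r_i)·(f′(r_i))^{-1} mod 17^{i+2}, f′(x) = 2x + 9. Iterate:
  r_0 = 15 (mod 17)
  r_1 = 100 (mod 289)
  r_2 = 2990 (mod 4913)
  r_3 = 47207 (mod 83521)
Final: r = 47207 satisfies f(r) ≡ 0 mod 17^4.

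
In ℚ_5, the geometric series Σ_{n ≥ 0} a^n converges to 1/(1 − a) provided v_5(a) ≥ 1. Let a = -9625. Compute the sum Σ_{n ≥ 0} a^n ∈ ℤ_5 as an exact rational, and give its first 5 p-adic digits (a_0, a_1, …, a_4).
Σ a^n = 1/(1 − a) = 1/9626;  first 5 digits = (1, 0, 0, 3, 4)

v_5(a) = 3 ≥ 1, so the series converges in ℤ_5 to 1/(1 − a) = 1/(1 − (-9625)) = 1/9626. Expand this rational in ℤ_5: compute digits iteratively via d_i = x_i mod 5, x_{i+1} = (x_i − d_i)/5. The first 5 digits are (1, 0, 0, 3, 4).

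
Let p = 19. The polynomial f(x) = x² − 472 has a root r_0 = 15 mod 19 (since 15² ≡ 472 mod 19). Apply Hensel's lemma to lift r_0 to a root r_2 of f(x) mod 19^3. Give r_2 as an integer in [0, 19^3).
r_2 = 4632 (mod 6859)

Hensel's recurrence: r_{i+1} = r_i − f(r_i)·(f′(r_i))^{-1} mod 19^{i+2}, with f′(x) = 2x. Iterate:
  r_0 = 15 (mod 19)
  r_1 = 300 (mod 361)
  r_2 = 4632 (mod 6859)
Final: r_2 = 4632, and one checks f(r_2) ≡ 0 mod 19^3.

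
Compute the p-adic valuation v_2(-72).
v_2(-72) = 3

v_2(n) is the largest exponent k such that 2^k divides n. Factor out: -72 = -2^3 · 9. (Sign doesn't affect v_p.) So v_2(-72) = 3.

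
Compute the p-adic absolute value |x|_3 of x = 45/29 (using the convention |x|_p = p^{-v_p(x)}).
|45/29|_3 = 1/9

Step 1 — compute v_3(x) by factoring powers of 3 out of the numerator and denominator: v_3(45/29) = 2. Step 2 — apply |x|_p = p^{-v_p(x)} = 3^{-2} = 1/9.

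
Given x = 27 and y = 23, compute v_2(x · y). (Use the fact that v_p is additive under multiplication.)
v_2(621) = 0

v_p(x) = 0 (factor: 27 = 2^0 · 27); v_p(y) = 0 (factor: 23 = 2^0 · 23). Additivity: v_p(xy) = v_p(x) + v_p(y) = 0 + 0 = 0. (Direct check: xy = 621 = 2^0 · (621).)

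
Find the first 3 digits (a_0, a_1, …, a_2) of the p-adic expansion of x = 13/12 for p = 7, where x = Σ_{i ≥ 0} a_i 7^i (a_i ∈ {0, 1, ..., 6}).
(a_0, …, a_2) = (4, 6, 2)

v_7(13/12) = 0 (numerator and denominator both coprime to 7), so x ∈ ℤ_7^×. Compute digits iteratively via a_i = x_i mod 7, x_{i+1} = (x_i − a_i)/7, with x_0 = x:
  x_0 = 13/12;  a_0 = 4;  x_1 = (x_0 − 4)/7 = -5/12
  x_1 = -5/12;  a_1 = 6;  x_2 = (x_1 − 6)/7 = -11/12
  x_2 = -11/12;  a_2 = 2;  x_3 = (x_2 − 2)/7 = -5/12
Digits: (4, 6, 2).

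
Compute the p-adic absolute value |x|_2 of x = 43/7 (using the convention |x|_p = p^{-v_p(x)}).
|43/7|_2 = 1

Step 1 — compute v_2(x) by factoring powers of 2 out of the numerator and denominator: v_2(43/7) = 0. Step 2 — apply |x|_p = p^{-v_p(x)} = 2^{0} = 1.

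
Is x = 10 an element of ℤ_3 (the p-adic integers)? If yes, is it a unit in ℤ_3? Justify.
x ∈ ℤ_3^× (unit); v_3(x) = 0

ℤ_3 = {x ∈ ℚ_3 : v_3(x) ≥ 0} and ℤ_3^× = {x ∈ ℤ_3 : v_3(x) = 0}. Here v_3(10) = v_3(num) − v_3(den) = 0; compare against these criteria.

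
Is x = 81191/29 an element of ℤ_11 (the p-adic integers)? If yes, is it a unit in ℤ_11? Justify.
x ∈ ℤ_11 but not a unit; v_11(x) = 3 > 0

ℤ_11 = {x ∈ ℚ_11 : v_11(x) ≥ 0} and ℤ_11^× = {x ∈ ℤ_11 : v_11(x) = 0}. Here v_11(81191/29) = v_11(num) − v_11(den) = 3; compare against these criteria.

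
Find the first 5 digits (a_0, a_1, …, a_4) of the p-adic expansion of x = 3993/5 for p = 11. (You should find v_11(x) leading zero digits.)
(a_0, …, a_4) = (0, 0, 0, 5, 4)

v_11(3993/5) = 3, so a_0 = ... = a_2 = 0. Factor out: x = 11^3 · u with u = 3/5 a unit in ℤ_11. Expand u iteratively via a_{v+i} = u_i mod 11, u_{i+1} = (u_i − a_{v+i})/11:
  u_0 = 3/5;  a_3 = 5;  u_1 = (u_0 − 5)/11 = -2/5
  u_1 = -2/5;  a_4 = 4;  u_2 = (u_1 − 4)/11 = -2/5
Digits: (0, 0, 0, 5, 4).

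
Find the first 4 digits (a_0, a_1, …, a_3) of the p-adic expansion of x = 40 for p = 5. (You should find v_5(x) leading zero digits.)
(a_0, …, a_3) = (0, 3, 1, 0)

v_5(40) = 1, so a_0 = ... = a_0 = 0. Factor out: x = 5^1 · u with u = 8 a unit in ℤ_5. Expand u iteratively via a_{v+i} = u_i mod 5, u_{i+1} = (u_i − a_{v+i})/5:
  u_0 = 8;  a_1 = 3;  u_1 = (u_0 − 3)/5 = 1
  u_1 = 1;  a_2 = 1;  u_2 = (u_1 − 1)/5 = 0
  u_2 = 0;  a_3 = 0;  u_3 = (u_2 − 0)/5 = 0
Digits: (0, 3, 1, 0).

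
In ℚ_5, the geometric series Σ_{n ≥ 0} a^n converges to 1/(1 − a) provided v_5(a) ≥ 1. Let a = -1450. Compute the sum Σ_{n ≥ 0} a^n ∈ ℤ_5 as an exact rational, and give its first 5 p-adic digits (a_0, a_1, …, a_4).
Σ a^n = 1/(1 − a) = 1/1451;  first 5 digits = (1, 0, 2, 3, 1)

v_5(a) = 2 ≥ 1, so the series converges in ℤ_5 to 1/(1 − a) = 1/(1 − (-1450)) = 1/1451. Expand this rational in ℤ_5: compute digits iteratively via d_i = x_i mod 5, x_{i+1} = (x_i − d_i)/5. The first 5 digits are (1, 0, 2, 3, 1).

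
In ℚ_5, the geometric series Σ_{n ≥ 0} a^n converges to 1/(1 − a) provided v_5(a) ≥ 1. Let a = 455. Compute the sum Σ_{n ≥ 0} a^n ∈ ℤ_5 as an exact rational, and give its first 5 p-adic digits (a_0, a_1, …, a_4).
Σ a^n = 1/(1 − a) = -1/454;  first 5 digits = (1, 1, 4, 0, 2)

v_5(a) = 1 ≥ 1, so the series converges in ℤ_5 to 1/(1 − a) = 1/(1 − 455) = -1/454. Expand this rational in ℤ_5: compute digits iteratively via d_i = x_i mod 5, x_{i+1} = (x_i − d_i)/5. The first 5 digits are (1, 1, 4, 0, 2).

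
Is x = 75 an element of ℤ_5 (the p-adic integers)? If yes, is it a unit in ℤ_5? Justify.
x ∈ ℤ_5 but not a unit; v_5(x) = 2 > 0

ℤ_5 = {x ∈ ℚ_5 : v_5(x) ≥ 0} and ℤ_5^× = {x ∈ ℤ_5 : v_5(x) = 0}. Here v_5(75) = v_5(num) − v_5(den) = 2; compare against these criteria.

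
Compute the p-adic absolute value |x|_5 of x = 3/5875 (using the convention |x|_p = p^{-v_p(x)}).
|3/5875|_5 = 125

Step 1 — compute v_5(x) by factoring powers of 5 out of the numerator and denominator: v_5(3/5875) = -3. Step 2 — apply |x|_p = p^{-v_p(x)} = 5^{3} = 125.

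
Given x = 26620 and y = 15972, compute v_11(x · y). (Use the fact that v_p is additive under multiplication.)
v_11(425174640) = 6

v_p(x) = 3 (factor: 26620 = 11^3 · 20); v_p(y) = 3 (factor: 15972 = 11^3 · 12). Additivity: v_p(xy) = v_p(x) + v_p(y) = 3 + 3 = 6. (Direct check: xy = 425174640 = 11^6 · (240).)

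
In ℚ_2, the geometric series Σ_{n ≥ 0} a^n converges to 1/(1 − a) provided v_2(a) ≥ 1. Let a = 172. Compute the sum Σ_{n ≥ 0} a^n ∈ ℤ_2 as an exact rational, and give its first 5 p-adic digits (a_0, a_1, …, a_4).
Σ a^n = 1/(1 − a) = -1/171;  first 5 digits = (1, 0, 1, 1, 1)

v_2(a) = 2 ≥ 1, so the series converges in ℤ_2 to 1/(1 − a) = 1/(1 − 172) = -1/171. Expand this rational in ℤ_2: compute digits iteratively via d_i = x_i mod 2, x_{i+1} = (x_i − d_i)/2. The first 5 digits are (1, 0, 1, 1, 1).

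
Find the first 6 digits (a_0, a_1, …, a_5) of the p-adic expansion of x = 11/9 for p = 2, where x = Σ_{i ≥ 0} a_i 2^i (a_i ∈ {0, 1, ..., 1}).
(a_0, …, a_5) = (1, 1, 0, 0, 1, 1)

v_2(11/9) = 0 (numerator and denominator both coprime to 2), so x ∈ ℤ_2^×. Compute digits iteratively via a_i = x_i mod 2, x_{i+1} = (x_i − a_i)/2, with x_0 = x:
  x_0 = 11/9;  a_0 = 1;  x_1 = (x_0 − 1)/2 = 1/9
  x_1 = 1/9;  a_1 = 1;  x_2 = (x_1 − 1)/2 = -4/9
  x_2 = -4/9;  a_2 = 0;  x_3 = (x_2 − 0)/2 = -2/9
  x_3 = -2/9;  a_3 = 0;  x_4 = (x_3 − 0)/2 = -1/9
  x_4 = -1/9;  a_4 = 1;  x_5 = (x_4 − 1)/2 = -5/9
  x_5 = -5/9;  a_5 = 1;  x_6 = (x_5 − 1)/2 = -7/9
Digits: (1, 1, 0, 0, 1, 1).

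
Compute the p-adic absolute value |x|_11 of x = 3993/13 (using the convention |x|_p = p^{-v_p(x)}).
|3993/13|_11 = 1/1331

Step 1 — compute v_11(x) by factoring powers of 11 out of the numerator and denominator: v_11(3993/13) = 3. Step 2 — apply |x|_p = p^{-v_p(x)} = 11^{-3} = 1/1331.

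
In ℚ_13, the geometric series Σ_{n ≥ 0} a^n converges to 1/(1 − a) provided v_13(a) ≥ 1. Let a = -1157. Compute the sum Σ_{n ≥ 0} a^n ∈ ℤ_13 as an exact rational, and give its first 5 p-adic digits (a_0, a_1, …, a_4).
Σ a^n = 1/(1 − a) = 1/1158;  first 5 digits = (1, 2, 10, 5, 5)

v_13(a) = 1 ≥ 1, so the series converges in ℤ_13 to 1/(1 − a) = 1/(1 − (-1157)) = 1/1158. Expand this rational in ℤ_13: compute digits iteratively via d_i = x_i mod 13, x_{i+1} = (x_i − d_i)/13. The first 5 digits are (1, 2, 10, 5, 5).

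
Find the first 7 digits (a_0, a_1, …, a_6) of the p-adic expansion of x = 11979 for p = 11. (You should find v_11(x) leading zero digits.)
(a_0, …, a_6) = (0, 0, 0, 9, 0, 0, 0)

v_11(11979) = 3, so a_0 = ... = a_2 = 0. Factor out: x = 11^3 · u with u = 9 a unit in ℤ_11. Expand u iteratively via a_{v+i} = u_i mod 11, u_{i+1} = (u_i − a_{v+i})/11:
  u_0 = 9;  a_3 = 9;  u_1 = (u_0 − 9)/11 = 0
  u_1 = 0;  a_4 = 0;  u_2 = (u_1 − 0)/11 = 0
  u_2 = 0;  a_5 = 0;  u_3 = (u_2 − 0)/11 = 0
  u_3 = 0;  a_6 = 0;  u_4 = (u_3 − 0)/11 = 0
Digits: (0, 0, 0, 9, 0, 0, 0).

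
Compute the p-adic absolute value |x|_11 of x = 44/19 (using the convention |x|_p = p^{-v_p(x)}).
|44/19|_11 = 1/11

Step 1 — compute v_11(x) by factoring powers of 11 out of the numerator and denominator: v_11(44/19) = 1. Step 2 — apply |x|_p = p^{-v_p(x)} = 11^{-1} = 1/11.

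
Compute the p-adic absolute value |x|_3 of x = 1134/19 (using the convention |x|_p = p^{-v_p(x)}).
|1134/19|_3 = 1/81

Step 1 — compute v_3(x) by factoring powers of 3 out of the numerator and denominator: v_3(1134/19) = 4. Step 2 — apply |x|_p = p^{-v_p(x)} = 3^{-4} = 1/81.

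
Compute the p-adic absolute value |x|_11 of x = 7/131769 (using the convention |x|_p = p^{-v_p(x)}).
|7/131769|_11 = 14641

Step 1 — compute v_11(x) by factoring powers of 11 out of the numerator and denominator: v_11(7/131769) = -4. Step 2 — apply |x|_p = p^{-v_p(x)} = 11^{4} = 14641.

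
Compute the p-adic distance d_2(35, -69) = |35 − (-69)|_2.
d_2(35, -69) = 1/8

Step 1 — x − y = 35 − (-69) = 104. Step 2 — v_2(104) = 3 (factor: 104 = (2^3 · 13); the sign does not affect v_p). Step 3 — |x − y|_2 = 2^{-3} = 1/8.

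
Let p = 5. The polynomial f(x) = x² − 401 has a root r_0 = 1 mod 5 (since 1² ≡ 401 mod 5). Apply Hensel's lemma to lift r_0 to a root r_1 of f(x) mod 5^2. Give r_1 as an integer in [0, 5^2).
r_1 = 1 (mod 25)

Hensel's recurrence: r_{i+1} = r_i − f(r_i)·(f′(r_i))^{-1} mod 5^{i+2}, with f′(x) = 2x. Iterate:
  r_0 = 1 (mod 5)
  r_1 = 1 (mod 25)
Final: r_1 = 1, and one checks f(r_1) ≡ 0 mod 5^2.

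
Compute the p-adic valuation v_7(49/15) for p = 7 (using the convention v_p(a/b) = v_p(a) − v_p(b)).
v_7(49/15) = 2

Factor powers of 7 from the numerator and denominator of the reduced fraction: 49 = 7^2 · 1 and 15 = 7^0 · 15. Apply v_p(a/b) = v_p(a) − v_p(b): v_7(49/15) = 2 − 0 = 2.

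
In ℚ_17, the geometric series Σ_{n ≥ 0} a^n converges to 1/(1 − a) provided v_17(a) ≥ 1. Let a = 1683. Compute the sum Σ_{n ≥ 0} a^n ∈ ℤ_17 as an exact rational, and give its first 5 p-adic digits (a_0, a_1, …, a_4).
Σ a^n = 1/(1 − a) = -1/1682;  first 5 digits = (1, 14, 14, 5, 3)

v_17(a) = 1 ≥ 1, so the series converges in ℤ_17 to 1/(1 − a) = 1/(1 − 1683) = -1/1682. Expand this rational in ℤ_17: compute digits iteratively via d_i = x_i mod 17, x_{i+1} = (x_i − d_i)/17. The first 5 digits are (1, 14, 14, 5, 3).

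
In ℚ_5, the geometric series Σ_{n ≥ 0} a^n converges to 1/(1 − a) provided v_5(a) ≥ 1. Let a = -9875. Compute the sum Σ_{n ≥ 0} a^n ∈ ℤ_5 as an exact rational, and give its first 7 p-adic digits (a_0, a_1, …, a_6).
Σ a^n = 1/(1 − a) = 1/9876;  first 7 digits = (1, 0, 0, 1, 4, 1, 0)

v_5(a) = 3 ≥ 1, so the series converges in ℤ_5 to 1/(1 − a) = 1/(1 − (-9875)) = 1/9876. Expand this rational in ℤ_5: compute digits iteratively via d_i = x_i mod 5, x_{i+1} = (x_i − d_i)/5. The first 7 digits are (1, 0, 0, 1, 4, 1, 0).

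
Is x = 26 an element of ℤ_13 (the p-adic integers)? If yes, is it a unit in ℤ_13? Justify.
x ∈ ℤ_13 but not a unit; v_13(x) = 1 > 0

ℤ_13 = {x ∈ ℚ_13 : v_13(x) ≥ 0} and ℤ_13^× = {x ∈ ℤ_13 : v_13(x) = 0}. Here v_13(26) = v_13(num) − v_13(den) = 1; compare against these criteria.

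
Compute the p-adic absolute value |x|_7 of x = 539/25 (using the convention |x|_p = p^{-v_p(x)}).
|539/25|_7 = 1/49

Step 1 — compute v_7(x) by factoring powers of 7 out of the numerator and denominator: v_7(539/25) = 2. Step 2 — apply |x|_p = p^{-v_p(x)} = 7^{-2} = 1/49.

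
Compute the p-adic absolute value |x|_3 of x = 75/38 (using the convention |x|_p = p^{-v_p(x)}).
|75/38|_3 = 1/3

Step 1 — compute v_3(x) by factoring powers of 3 out of the numerator and denominator: v_3(75/38) = 1. Step 2 — apply |x|_p = p^{-v_p(x)} = 3^{-1} = 1/3.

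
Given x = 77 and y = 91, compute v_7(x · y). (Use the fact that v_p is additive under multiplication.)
v_7(7007) = 2

v_p(x) = 1 (factor: 77 = 7^1 · 11); v_p(y) = 1 (factor: 91 = 7^1 · 13). Additivity: v_p(xy) = v_p(x) + v_p(y) = 1 + 1 = 2. (Direct check: xy = 7007 = 7^2 · (143).)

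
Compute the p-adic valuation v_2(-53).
v_2(-53) = 0

v_2(n) is the largest exponent k such that 2^k divides n. Factor out: -53 = -2^0 · 53. (Sign doesn't affect v_p.) So v_2(-53) = 0.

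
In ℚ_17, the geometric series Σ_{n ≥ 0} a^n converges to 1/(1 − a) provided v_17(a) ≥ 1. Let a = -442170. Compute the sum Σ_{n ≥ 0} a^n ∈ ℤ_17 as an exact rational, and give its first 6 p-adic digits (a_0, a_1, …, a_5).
Σ a^n = 1/(1 − a) = 1/442171;  first 6 digits = (1, 0, 0, 12, 11, 16)

v_17(a) = 3 ≥ 1, so the series converges in ℤ_17 to 1/(1 − a) = 1/(1 − (-442170)) = 1/442171. Expand this rational in ℤ_17: compute digits iteratively via d_i = x_i mod 17, x_{i+1} = (x_i − d_i)/17. The first 6 digits are (1, 0, 0, 12, 11, 16).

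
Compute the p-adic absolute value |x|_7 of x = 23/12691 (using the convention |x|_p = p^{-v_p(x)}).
|23/12691|_7 = 343

Step 1 — compute v_7(x) by factoring powers of 7 out of the numerator and denominator: v_7(23/12691) = -3. Step 2 — apply |x|_p = p^{-v_p(x)} = 7^{3} = 343.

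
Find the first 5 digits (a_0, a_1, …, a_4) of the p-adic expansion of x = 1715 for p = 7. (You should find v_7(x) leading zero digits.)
(a_0, …, a_4) = (0, 0, 0, 5, 0)

v_7(1715) = 3, so a_0 = ... = a_2 = 0. Factor out: x = 7^3 · u with u = 5 a unit in ℤ_7. Expand u iteratively via a_{v+i} = u_i mod 7, u_{i+1} = (u_i − a_{v+i})/7:
  u_0 = 5;  a_3 = 5;  u_1 = (u_0 − 5)/7 = 0
  u_1 = 0;  a_4 = 0;  u_2 = (u_1 − 0)/7 = 0
Digits: (0, 0, 0, 5, 0).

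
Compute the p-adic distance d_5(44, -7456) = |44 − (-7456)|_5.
d_5(44, -7456) = 1/625

Step 1 — x − y = 44 − (-7456) = 7500. Step 2 — v_5(7500) = 4 (factor: 7500 = (5^4 · 12); the sign does not affect v_p). Step 3 — |x − y|_5 = 5^{-4} = 1/625.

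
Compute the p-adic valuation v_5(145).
v_5(145) = 1

v_5(n) is the largest exponent k such that 5^k divides n. Factor out: 145 = 5^1 · 29. (Sign doesn't affect v_p.) So v_5(145) = 1.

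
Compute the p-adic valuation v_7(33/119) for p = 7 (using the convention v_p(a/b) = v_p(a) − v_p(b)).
v_7(33/119) = -1

Factor powers of 7 from the numerator and denominator of the reduced fraction: 33 = 7^0 · 33 and 119 = 7^1 · 17. Apply v_p(a/b) = v_p(a) − v_p(b): v_7(33/119) = 0 − 1 = -1.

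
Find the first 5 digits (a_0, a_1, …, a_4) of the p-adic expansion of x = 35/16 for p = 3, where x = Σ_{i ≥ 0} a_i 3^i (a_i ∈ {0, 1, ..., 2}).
(a_0, …, a_4) = (2, 1, 1, 2, 2)

v_3(35/16) = 0 (numerator and denominator both coprime to 3), so x ∈ ℤ_3^×. Compute digits iteratively via a_i = x_i mod 3, x_{i+1} = (x_i − a_i)/3, with x_0 = x:
  x_0 = 35/16;  a_0 = 2;  x_1 = (x_0 − 2)/3 = 1/16
  x_1 = 1/16;  a_1 = 1;  x_2 = (x_1 − 1)/3 = -5/16
  x_2 = -5/16;  a_2 = 1;  x_3 = (x_2 − 1)/3 = -7/16
  x_3 = -7/16;  a_3 = 2;  x_4 = (x_3 − 2)/3 = -13/16
  x_4 = -13/16;  a_4 = 2;  x_5 = (x_4 − 2)/3 = -15/16
Digits: (2, 1, 1, 2, 2).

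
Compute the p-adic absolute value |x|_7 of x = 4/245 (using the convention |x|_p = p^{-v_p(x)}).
|4/245|_7 = 49

Step 1 — compute v_7(x) by factoring powers of 7 out of the numerator and denominator: v_7(4/245) = -2. Step 2 — apply |x|_p = p^{-v_p(x)} = 7^{2} = 49.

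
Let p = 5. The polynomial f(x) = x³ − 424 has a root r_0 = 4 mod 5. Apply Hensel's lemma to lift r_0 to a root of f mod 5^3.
r_2 = 99 (mod 125)

Hensel: r_{i+1} = r_i − f(r_i)/f′(r_i) mod 5^{i+2}, where f′(x) = 3x². Iterate:
  r_0 = 4 (mod 5)
  r_1 = 24 (mod 25)
  r_2 = 99 (mod 125)
Final: r = 99 with f(r) ≡ 0 mod 5^3.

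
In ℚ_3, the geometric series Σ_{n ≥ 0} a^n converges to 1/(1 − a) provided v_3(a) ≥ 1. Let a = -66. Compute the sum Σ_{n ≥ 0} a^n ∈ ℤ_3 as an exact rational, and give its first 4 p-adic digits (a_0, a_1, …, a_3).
Σ a^n = 1/(1 − a) = 1/67;  first 4 digits = (1, 2, 2, 1)

v_3(a) = 1 ≥ 1, so the series converges in ℤ_3 to 1/(1 − a) = 1/(1 − (-66)) = 1/67. Expand this rational in ℤ_3: compute digits iteratively via d_i = x_i mod 3, x_{i+1} = (x_i − d_i)/3. The first 4 digits are (1, 2, 2, 1).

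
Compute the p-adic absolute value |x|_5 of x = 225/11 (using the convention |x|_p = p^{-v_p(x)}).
|225/11|_5 = 1/25

Step 1 — compute v_5(x) by factoring powers of 5 out of the numerator and denominator: v_5(225/11) = 2. Step 2 — apply |x|_p = p^{-v_p(x)} = 5^{-2} = 1/25.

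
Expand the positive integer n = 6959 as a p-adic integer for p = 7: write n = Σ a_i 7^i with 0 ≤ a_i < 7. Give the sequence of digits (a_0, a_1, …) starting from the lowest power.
(a_0, a_1, …) = (1, 0, 2, 6, 2)

Repeated division by 7 gives the digits low-to-high: 6959 = 1 + 2·7^2 + 6·7^3 + 2·7^4. Digit sequence: (1, 0, 2, 6, 2).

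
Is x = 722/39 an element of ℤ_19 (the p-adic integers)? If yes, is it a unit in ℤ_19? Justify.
x ∈ ℤ_19 but not a unit; v_19(x) = 2 > 0

ℤ_19 = {x ∈ ℚ_19 : v_19(x) ≥ 0} and ℤ_19^× = {x ∈ ℤ_19 : v_19(x) = 0}. Here v_19(722/39) = v_19(num) − v_19(den) = 2; compare against these criteria.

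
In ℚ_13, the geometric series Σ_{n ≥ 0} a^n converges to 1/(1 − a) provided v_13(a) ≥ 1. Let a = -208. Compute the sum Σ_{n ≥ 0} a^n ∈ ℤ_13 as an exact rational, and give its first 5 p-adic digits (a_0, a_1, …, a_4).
Σ a^n = 1/(1 − a) = 1/209;  first 5 digits = (1, 10, 7, 5, 1)

v_13(a) = 1 ≥ 1, so the series converges in ℤ_13 to 1/(1 − a) = 1/(1 − (-208)) = 1/209. Expand this rational in ℤ_13: compute digits iteratively via d_i = x_i mod 13, x_{i+1} = (x_i − d_i)/13. The first 5 digits are (1, 10, 7, 5, 1).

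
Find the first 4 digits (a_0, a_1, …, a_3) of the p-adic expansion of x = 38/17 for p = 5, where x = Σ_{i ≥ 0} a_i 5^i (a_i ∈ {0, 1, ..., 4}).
(a_0, …, a_3) = (4, 2, 1, 0)

v_5(38/17) = 0 (numerator and denominator both coprime to 5), so x ∈ ℤ_5^×. Compute digits iteratively via a_i = x_i mod 5, x_{i+1} = (x_i − a_i)/5, with x_0 = x:
  x_0 = 38/17;  a_0 = 4;  x_1 = (x_0 − 4)/5 = -6/17
  x_1 = -6/17;  a_1 = 2;  x_2 = (x_1 − 2)/5 = -8/17
  x_2 = -8/17;  a_2 = 1;  x_3 = (x_2 − 1)/5 = -5/17
  x_3 = -5/17;  a_3 = 0;  x_4 = (x_3 − 0)/5 = -1/17
Digits: (4, 2, 1, 0).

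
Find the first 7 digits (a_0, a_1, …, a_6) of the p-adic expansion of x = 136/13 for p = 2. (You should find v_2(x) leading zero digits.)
(a_0, …, a_6) = (0, 0, 0, 1, 0, 1, 0)

v_2(136/13) = 3, so a_0 = ... = a_2 = 0. Factor out: x = 2^3 · u with u = 17/13 a unit in ℤ_2. Expand u iteratively via a_{v+i} = u_i mod 2, u_{i+1} = (u_i − a_{v+i})/2:
  u_0 = 17/13;  a_3 = 1;  u_1 = (u_0 − 1)/2 = 2/13
  u_1 = 2/13;  a_4 = 0;  u_2 = (u_1 − 0)/2 = 1/13
  u_2 = 1/13;  a_5 = 1;  u_3 = (u_2 − 1)/2 = -6/13
  u_3 = -6/13;  a_6 = 0;  u_4 = (u_3 − 0)/2 = -3/13
Digits: (0, 0, 0, 1, 0, 1, 0).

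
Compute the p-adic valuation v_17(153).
v_17(153) = 1

v_17(n) is the largest exponent k such that 17^k divides n. Factor out: 153 = 17^1 · 9. (Sign doesn't affect v_p.) So v_17(153) = 1.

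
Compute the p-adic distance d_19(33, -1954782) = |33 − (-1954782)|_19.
d_19(33, -1954782) = 1/130321

Step 1 — x − y = 33 − (-1954782) = 1954815. Step 2 — v_19(1954815) = 4 (factor: 1954815 = (19^4 · 15); the sign does not affect v_p). Step 3 — |x − y|_19 = 19^{-4} = 1/130321.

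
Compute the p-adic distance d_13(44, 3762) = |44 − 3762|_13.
d_13(44, 3762) = 1/169

Step 1 — x − y = 44 − 3762 = -3718. Step 2 — v_13(-3718) = 2 (factor: -3718 = −(13^2 · 22); the sign does not affect v_p). Step 3 — |x − y|_13 = 13^{-2} = 1/169.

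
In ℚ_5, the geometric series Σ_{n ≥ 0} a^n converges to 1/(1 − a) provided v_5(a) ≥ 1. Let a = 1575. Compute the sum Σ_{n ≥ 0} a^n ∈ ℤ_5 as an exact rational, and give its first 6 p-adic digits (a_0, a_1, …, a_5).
Σ a^n = 1/(1 − a) = -1/1574;  first 6 digits = (1, 0, 3, 2, 1, 4)

v_5(a) = 2 ≥ 1, so the series converges in ℤ_5 to 1/(1 − a) = 1/(1 − 1575) = -1/1574. Expand this rational in ℤ_5: compute digits iteratively via d_i = x_i mod 5, x_{i+1} = (x_i − d_i)/5. The first 6 digits are (1, 0, 3, 2, 1, 4).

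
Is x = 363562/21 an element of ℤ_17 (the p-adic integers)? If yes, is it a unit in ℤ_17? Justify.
x ∈ ℤ_17 but not a unit; v_17(x) = 3 > 0

ℤ_17 = {x ∈ ℚ_17 : v_17(x) ≥ 0} and ℤ_17^× = {x ∈ ℤ_17 : v_17(x) = 0}. Here v_17(363562/21) = v_17(num) − v_17(den) = 3; compare against these criteria.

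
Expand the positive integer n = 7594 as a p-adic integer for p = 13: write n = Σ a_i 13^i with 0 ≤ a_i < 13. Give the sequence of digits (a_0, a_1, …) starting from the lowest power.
(a_0, a_1, …) = (2, 12, 5, 3)

Repeated division by 13 gives the digits low-to-high: 7594 = 2 + 12·13^1 + 5·13^2 + 3·13^3. Digit sequence: (2, 12, 5, 3).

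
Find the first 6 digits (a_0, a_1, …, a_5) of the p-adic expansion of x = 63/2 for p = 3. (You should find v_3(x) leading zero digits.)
(a_0, …, a_5) = (0, 0, 2, 2, 1, 1)

v_3(63/2) = 2, so a_0 = ... = a_1 = 0. Factor out: x = 3^2 · u with u = 7/2 a unit in ℤ_3. Expand u iteratively via a_{v+i} = u_i mod 3, u_{i+1} = (u_i − a_{v+i})/3:
  u_0 = 7/2;  a_2 = 2;  u_1 = (u_0 − 2)/3 = 1/2
  u_1 = 1/2;  a_3 = 2;  u_2 = (u_1 − 2)/3 = -1/2
  u_2 = -1/2;  a_4 = 1;  u_3 = (u_2 − 1)/3 = -1/2
  u_3 = -1/2;  a_5 = 1;  u_4 = (u_3 − 1)/3 = -1/2
Digits: (0, 0, 2, 2, 1, 1).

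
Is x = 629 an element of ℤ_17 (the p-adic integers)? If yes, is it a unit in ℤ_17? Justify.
x ∈ ℤ_17 but not a unit; v_17(x) = 1 > 0

ℤ_17 = {x ∈ ℚ_17 : v_17(x) ≥ 0} and ℤ_17^× = {x ∈ ℤ_17 : v_17(x) = 0}. Here v_17(629) = v_17(num) − v_17(den) = 1; compare against these criteria.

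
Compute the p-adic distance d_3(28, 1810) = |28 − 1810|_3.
d_3(28, 1810) = 1/81

Step 1 — x − y = 28 − 1810 = -1782. Step 2 — v_3(-1782) = 4 (factor: -1782 = −(3^4 · 22); the sign does not affect v_p). Step 3 — |x − y|_3 = 3^{-4} = 1/81.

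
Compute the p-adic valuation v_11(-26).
v_11(-26) = 0

v_11(n) is the largest exponent k such that 11^k divides n. Factor out: -26 = -11^0 · 26. (Sign doesn't affect v_p.) So v_11(-26) = 0.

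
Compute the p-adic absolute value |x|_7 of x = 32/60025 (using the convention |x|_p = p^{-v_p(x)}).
|32/60025|_7 = 2401

Step 1 — compute v_7(x) by factoring powers of 7 out of the numerator and denominator: v_7(32/60025) = -4. Step 2 — apply |x|_p = p^{-v_p(x)} = 7^{4} = 2401.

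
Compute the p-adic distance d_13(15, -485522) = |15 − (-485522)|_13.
d_13(15, -485522) = 1/28561

Step 1 — x − y = 15 − (-485522) = 485537. Step 2 — v_13(485537) = 4 (factor: 485537 = (13^4 · 17); the sign does not affect v_p). Step 3 — |x − y|_13 = 13^{-4} = 1/28561.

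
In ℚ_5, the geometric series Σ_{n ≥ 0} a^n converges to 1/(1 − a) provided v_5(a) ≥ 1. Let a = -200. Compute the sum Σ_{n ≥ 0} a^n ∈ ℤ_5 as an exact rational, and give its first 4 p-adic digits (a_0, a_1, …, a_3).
Σ a^n = 1/(1 − a) = 1/201;  first 4 digits = (1, 0, 2, 3)

v_5(a) = 2 ≥ 1, so the series converges in ℤ_5 to 1/(1 − a) = 1/(1 − (-200)) = 1/201. Expand this rational in ℤ_5: compute digits iteratively via d_i = x_i mod 5, x_{i+1} = (x_i − d_i)/5. The first 4 digits are (1, 0, 2, 3).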